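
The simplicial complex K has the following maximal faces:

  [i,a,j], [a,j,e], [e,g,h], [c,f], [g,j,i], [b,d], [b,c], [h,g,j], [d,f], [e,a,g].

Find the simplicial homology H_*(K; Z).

Order the vertices as a < b < c < d < e < f < g < h < i < j. Listing each simplex with vertices in this order, K has dimension 2 with simplices:

  0-simplices (10): a, b, c, d, e, f, g, h, i, j
  1-simplices (16): ae, ag, ai, aj, bc, bd, cf, df, eg, eh, ej, gh, gi, gj, hj, ij
  2-simplices (6): aeg, aej, aij, egh, ghj, gij

giving chain groups C_0 ≅ Z^10, C_1 ≅ Z^16, C_2 ≅ Z^6.

∂_1: C_1 → C_0 is given by ∂[p,q] = [q] − [p].
This gives a 10×16 integer matrix of rank 8; reducing to Smith normal form yields diagonal entries (1,1,1,1,1,1,1,1).

∂_2: C_2 → C_1 sends each 2-simplex [p,q,r] to [q,r] − [p,r] + [p,q]. For instance
  ∂egh = gh − eh + eg,
  ∂gij = ij − gj + gi.
This gives a 16×6 integer matrix of rank 6; reducing to Smith normal form yields diagonal entries (1,1,1,1,1,1).

Reading off H_k = ker ∂_k / im ∂_{k+1}:

  H_0: rank C_0 − rank ∂_1 = 10 − 8 = 2, and the invariant factors of ∂_1 are all 1, so H_0 ≅ Z^2.
  H_1: rank ker ∂_1 − rank ∂_2 = (16 − 8) − 6 = 2, and the invariant factors of ∂_2 are all 1, so H_1 ≅ Z^2.
  H_2: rank ker ∂_2 − rank ∂_3 = (6 − 6) − 0 = 0, and there is no ∂_3, so H_2 ≅ 0.

H_0 ≅ Z^2,  H_1 ≅ Z^2,  H_2 = 0.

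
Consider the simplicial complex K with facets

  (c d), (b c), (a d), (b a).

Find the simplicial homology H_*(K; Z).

K has 4 vertices, 4 edges.
rank ∂_0 = 0, rank ∂_1 = 3 ⇒ b_0 = 4 − 0 − 3 = 1; all invariant factors of ∂_1 are 1 so no torsion. So H_0 ≅ Z.
rank ∂_1 = 3, rank ∂_2 = 0 ⇒ b_1 = 4 − 3 − 0 = 1. So H_1 ≅ Z.

H_0 = Z,  H_1 = Z.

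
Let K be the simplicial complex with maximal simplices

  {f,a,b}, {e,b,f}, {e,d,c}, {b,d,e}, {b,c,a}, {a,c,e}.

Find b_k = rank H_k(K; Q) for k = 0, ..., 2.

We work with the vertex ordering a < b < c < d < e < f. The simplices of K, each written with vertices in increasing order, are:

  0-simplices (6): a, b, c, d, e, f
  1-simplices (12): ab, ac, ae, af, bc, bd, be, bf, cd, ce, de, ef
  2-simplices (6): abc, abf, ace, bde, bef, cde

giving chain groups C_0 ≅ Z^6, C_1 ≅ Z^12, C_2 ≅ Z^6.

The boundary map ∂_1: C_1 → C_0 is given by ∂[p,q] = [q] − [p]. For instance
  ∂af = f − a.
The resulting 6×12 matrix has rank 5, and its Smith normal form has invariant factors (1,1,1,1,1).

∂_2: C_2 → C_1 acts by ∂[p,q,r] = [q,r] − [p,r] + [p,q]. For instance
  ∂abc = bc − ac + ab,
  ∂bde = de − be + bd.
The resulting 12×6 matrix has rank 6, and its Smith normal form has invariant factors (1,1,1,1,1,1).

Reading off H_k = ker ∂_k / im ∂_{k+1}:

  H_0: rank C_0 − rank ∂_1 = 6 − 5 = 1, and the invariant factors of ∂_1 are all 1, so H_0 = Z.
  H_1: rank ker ∂_1 − rank ∂_2 = (12 − 5) − 6 = 1, and the invariant factors of ∂_2 are all 1, so H_1 = Z.
  H_2: rank ker ∂_2 − rank ∂_3 = (6 − 6) − 0 = 0, and there is no ∂_3, so H_2 = 0.

Hence the Betti numbers are b_0 = 1, b_1 = 1, b_2 = 0.

b_0 = 1, b_1 = 1, b_2 = 0.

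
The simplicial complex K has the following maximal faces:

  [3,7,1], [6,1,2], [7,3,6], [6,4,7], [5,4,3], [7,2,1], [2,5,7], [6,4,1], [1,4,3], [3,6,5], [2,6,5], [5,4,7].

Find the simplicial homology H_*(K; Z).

H_0 ≅ Z,  H_1 ≅ Z/2,  H_2 = 0.

Order the vertices as 1 < 2 < 3 < 4 < 5 < 6 < 7. Listing each simplex with vertices in this order, K has dimension 2 with simplices:

  0-simplices (7): [1], [2], [3], [4], [5], [6], [7]
  1-simplices (18): [1,2], [1,3], [1,4], [1,6], [1,7], [2,5], [2,6], [2,7], [3,4], [3,5], [3,6], [3,7], [4,5], [4,6], [4,7], [5,6], [5,7], [6,7]
  2-simplices (12): [1,2,6], [1,2,7], [1,3,4], [1,3,7], [1,4,6], [2,5,6], [2,5,7], [3,4,5], [3,5,6], [3,6,7], [4,5,7], [4,6,7]

giving chain groups C_0 ≅ Z^7, C_1 ≅ Z^18, C_2 ≅ Z^12.

The boundary map ∂_1: C_1 → C_0 maps an edge to its endpoints' difference, ∂[p,q] = q − p. For instance
  ∂[3,7] = [7] − [3].
This gives a 7×18 integer matrix of rank 6; reducing to Smith normal form yields diagonal entries (1,1,1,1,1,1).

The boundary map ∂_2: C_2 → C_1 maps a triangle to the signed sum of its edges. For instance
  ∂[1,2,6] = [2,6] − [1,6] + [1,2],
  ∂[2,5,7] = [5,7] − [2,7] + [2,5].
The 18×12 boundary matrix has rank 12 and Smith normal form diag(1,1,1,1,1,1,1,1,1,1,1,2).

From H_k ≅ ker(∂_k) / im(∂_{k+1}) we obtain:

  H_0: rank C_0 − rank ∂_1 = 7 − 6 = 1, and the invariant factors of ∂_1 are all 1, so H_0 ≅ Z.
  H_1: rank ker ∂_1 − rank ∂_2 = (18 − 6) − 12 = 0, and ∂_2 has invariant factor 2 > 1, so H_1 ≅ Z/2.
  H_2: rank ker ∂_2 − rank ∂_3 = (12 − 12) − 0 = 0, and there is no ∂_3, so H_2 ≅ 0.

As a check, the Euler characteristic is 7 − 18 + 12 = 1, which agrees with 1 − 0 + 0 = 1.
(K is a triangulation of the real projective plane RP^2.)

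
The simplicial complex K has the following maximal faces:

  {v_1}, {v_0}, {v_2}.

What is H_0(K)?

K has 3 vertices.
rank ∂_0 = 0, rank ∂_1 = 0 ⇒ b_0 = 3 − 0 − 0 = 3. So H_0 ≅ Z^3.

H_0 = Z^3.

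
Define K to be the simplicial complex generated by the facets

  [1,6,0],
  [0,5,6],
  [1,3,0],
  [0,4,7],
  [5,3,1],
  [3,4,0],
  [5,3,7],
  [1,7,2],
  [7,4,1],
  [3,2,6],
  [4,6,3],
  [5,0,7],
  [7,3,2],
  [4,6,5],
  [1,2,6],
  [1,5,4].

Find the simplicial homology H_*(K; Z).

H_0 = Z,  H_1 = Z^2,  H_2 = Z.

Order the vertices as 0 < 1 < 2 < 3 < 4 < 5 < 6 < 7. Listing each simplex with vertices in this order, K has dimension 2 with simplices:

  0-simplices (8): [0], [1], [2], [3], [4], [5], [6], [7]
  1-simplices (24): (24 of them)
  2-simplices (16): [0,1,3], [0,1,6], [0,3,4], [0,4,7], [0,5,6], [0,5,7], [1,2,6], [1,2,7], [1,3,5], [1,4,5], [1,4,7], [2,3,6], [2,3,7], [3,4,6], [3,5,7], [4,5,6]

so the chain groups are C_0 ≅ Z^8, C_1 ≅ Z^24, C_2 ≅ Z^16.

The boundary map ∂_1: C_1 → C_0 is given by ∂[p,q] = [q] − [p]. For instance
  ∂[2,3] = [3] − [2].
The 8×24 boundary matrix has rank 7 and Smith normal form diag(1,1,1,1,1,1,1).

∂_2: C_2 → C_1 acts by ∂[p,q,r] = [q,r] − [p,r] + [p,q]. For instance
  ∂[1,4,7] = [4,7] − [1,7] + [1,4],
  ∂[2,3,7] = [3,7] − [2,7] + [2,3].
The resulting 24×16 matrix has rank 15, and its Smith normal form has invariant factors (1,1,1,1,1,1,1,1,1,1,1,1,1,1,1).

Now H_k = ker ∂_k / im ∂_{k+1}, so:

  H_0: rank C_0 − rank ∂_1 = 8 − 7 = 1, and the invariant factors of ∂_1 are all 1, so H_0 ≅ Z.
  H_1: rank ker ∂_1 − rank ∂_2 = (24 − 7) − 15 = 2, and the invariant factors of ∂_2 are all 1, so H_1 ≅ Z^2.
  H_2: rank ker ∂_2 − rank ∂_3 = (16 − 15) − 0 = 1, and there is no ∂_3, so H_2 ≅ Z.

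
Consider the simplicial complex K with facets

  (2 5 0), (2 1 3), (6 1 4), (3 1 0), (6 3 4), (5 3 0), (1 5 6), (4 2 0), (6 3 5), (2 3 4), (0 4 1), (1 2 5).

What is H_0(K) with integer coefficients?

H_0 ≅ Z.

K has 7 vertices, 18 edges, 12 triangles.
rank ∂_0 = 0, rank ∂_1 = 6 ⇒ b_0 = 7 − 0 − 6 = 1; all invariant factors of ∂_1 are 1 so no torsion. So H_0 = Z.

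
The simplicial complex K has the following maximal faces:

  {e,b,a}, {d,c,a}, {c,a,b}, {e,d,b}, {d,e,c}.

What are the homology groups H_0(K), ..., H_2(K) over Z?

We work with the vertex ordering a < b < c < d < e. The simplices of K, each written with vertices in increasing order, are:

  0-simplices (5): a, b, c, d, e
  1-simplices (10): ab, ac, ad, ae, bc, bd, be, cd, ce, de
  2-simplices (5): abc, abe, acd, bde, cde

so the chain groups are C_0 ≅ Z^5, C_1 ≅ Z^10, C_2 ≅ Z^5.

∂_1: C_1 → C_0 sends each edge [p,q] (with p < q) to q − p.
The resulting 5×10 matrix has rank 4, and its Smith normal form has invariant factors (1,1,1,1).

∂_2: C_2 → C_1 acts by ∂[p,q,r] = [q,r] − [p,r] + [p,q]. For instance
  ∂abc = bc − ac + ab,
  ∂abe = be − ae + ab.
This gives a 10×5 integer matrix of rank 5; reducing to Smith normal form yields diagonal entries (1,1,1,1,1).

Reading off H_k = ker ∂_k / im ∂_{k+1}:

  H_0: rank C_0 − rank ∂_1 = 5 − 4 = 1, and the invariant factors of ∂_1 are all 1, so H_0 = Z.
  H_1: rank ker ∂_1 − rank ∂_2 = (10 − 4) − 5 = 1, and the invariant factors of ∂_2 are all 1, so H_1 = Z.
  H_2: rank ker ∂_2 − rank ∂_3 = (5 − 5) − 0 = 0, and there is no ∂_3, so H_2 = 0.

H_0 ≅ Z,  H_1 ≅ Z,  H_2 = 0.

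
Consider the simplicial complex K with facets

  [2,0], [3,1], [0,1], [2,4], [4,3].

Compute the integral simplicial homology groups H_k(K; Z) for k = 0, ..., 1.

H_0 = Z,  H_1 = Z.

Fix the vertex order 0 < 1 < 2 < 3 < 4 and write every simplex with vertices in increasing order. Then dim K = 1 and the simplices of K are:

  0-simplices (5): [0], [1], [2], [3], [4]
  1-simplices (5): [0,1], [0,2], [1,3], [2,4], [3,4]

giving chain groups C_0 ≅ Z^5, C_1 ≅ Z^5.

Boundary ∂_1: C_1 → C_0 is given by ∂[p,q] = [q] − [p]. For instance
  ∂[0,1] = [1] − [0].
This gives a 5×5 integer matrix of rank 4; reducing to Smith normal form yields diagonal entries (1,1,1,1).

Reading off H_k = ker ∂_k / im ∂_{k+1}:

  H_0: rank C_0 − rank ∂_1 = 5 − 4 = 1, and the invariant factors of ∂_1 are all 1, so H_0 = Z.
  H_1: rank ker ∂_1 − rank ∂_2 = (5 − 4) − 0 = 1, and there is no ∂_2, so H_1 = Z.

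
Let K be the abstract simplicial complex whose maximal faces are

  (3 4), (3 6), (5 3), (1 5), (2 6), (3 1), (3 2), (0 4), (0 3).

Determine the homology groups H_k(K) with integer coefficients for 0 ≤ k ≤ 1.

H_0 = Z,  H_1 = Z^3.

Take the total order 0 < 1 < 2 < 3 < 4 < 5 < 6 on the vertex set. Then K (dimension 1) consists of the simplices:

  0-simplices (7): [0], [1], [2], [3], [4], [5], [6]
  1-simplices (9): [0,3], [0,4], [1,3], [1,5], [2,3], [2,6], [3,4], [3,5], [3,6]

giving chain groups C_0 ≅ Z^7, C_1 ≅ Z^9.

∂_1: C_1 → C_0 sends each edge [p,q] (with p < q) to q − p. For instance
  ∂[1,3] = [3] − [1].
As a 7×9 matrix over Z this has rank 6, with invariant factors (1,1,1,1,1,1).

Now H_k = ker ∂_k / im ∂_{k+1}, so:

  H_0: rank C_0 − rank ∂_1 = 7 − 6 = 1, and the invariant factors of ∂_1 are all 1, so H_0 = Z.
  H_1: rank ker ∂_1 − rank ∂_2 = (9 − 6) − 0 = 3, and there is no ∂_2, so H_1 = Z^3.

(K is a triangulation of a wedge of 3 circles.)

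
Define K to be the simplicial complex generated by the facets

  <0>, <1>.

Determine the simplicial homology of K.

Order the vertices as 0 < 1. Listing each simplex with vertices in this order, K has dimension 0 with simplices:

  0-simplices (2): [0], [1]

giving chain groups C_0 ≅ Z^2.

From H_k ≅ ker(∂_k) / im(∂_{k+1}) we obtain:

  H_0: rank C_0 − rank ∂_1 = 2 − 0 = 2, and there is no ∂_1, so H_0 ≅ Z^2.

H_0 = Z^2.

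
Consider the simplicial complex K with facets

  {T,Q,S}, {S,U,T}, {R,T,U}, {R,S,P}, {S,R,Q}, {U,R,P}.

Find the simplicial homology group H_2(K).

H_2 = 0.

Order the vertices as P < Q < R < S < T < U. Listing each simplex with vertices in this order, K has dimension 2 with simplices:

  0-simplices (6): P, Q, R, S, T, U
  1-simplices (12): PR, PS, PU, QR, QS, QT, RS, RT, RU, ST, SU, TU
  2-simplices (6): PRS, PRU, QRS, QST, RTU, STU

giving chain groups C_0 ≅ Z^6, C_1 ≅ Z^12, C_2 ≅ Z^6.

∂_1: C_1 → C_0 sends each edge [p,q] (with p < q) to q − p. For instance
  ∂QS = S − Q.
The 6×12 boundary matrix has rank 5 and Smith normal form diag(1,1,1,1,1).

The boundary map ∂_2: C_2 → C_1 acts by ∂[p,q,r] = [q,r] − [p,r] + [p,q]. For instance
  ∂PRS = RS − PS + PR,
  ∂QST = ST − QT + QS.
The resulting 12×6 matrix has rank 6, and its Smith normal form has invariant factors (1,1,1,1,1,1).

Computing H_k = (kernel of ∂_k) / (image of ∂_{k+1}):

  H_2: rank ker ∂_2 − rank ∂_3 = (6 − 6) − 0 = 0, and there is no ∂_3, so H_2 = 0.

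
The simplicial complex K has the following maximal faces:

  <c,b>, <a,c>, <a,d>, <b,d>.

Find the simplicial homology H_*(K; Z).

Order the vertices as a < b < c < d. Listing each simplex with vertices in this order, K has dimension 1 with simplices:

  0-simplices (4): a, b, c, d
  1-simplices (4): ac, ad, bc, bd

giving chain groups C_0 ≅ Z^4, C_1 ≅ Z^4.

Boundary ∂_1: C_1 → C_0 sends each edge [p,q] (with p < q) to q − p.
The 4×4 boundary matrix has rank 3 and Smith normal form diag(1,1,1).

Now H_k = ker ∂_k / im ∂_{k+1}, so:

  H_0: rank C_0 − rank ∂_1 = 4 − 3 = 1, and the invariant factors of ∂_1 are all 1, so H_0 ≅ Z.
  H_1: rank ker ∂_1 − rank ∂_2 = (4 − 3) − 0 = 1, and there is no ∂_2, so H_1 ≅ Z.

As a check, the Euler characteristic is 4 − 4 = 0, which agrees with 1 − 1 = 0.

H_0 = Z,  H_1 = Z.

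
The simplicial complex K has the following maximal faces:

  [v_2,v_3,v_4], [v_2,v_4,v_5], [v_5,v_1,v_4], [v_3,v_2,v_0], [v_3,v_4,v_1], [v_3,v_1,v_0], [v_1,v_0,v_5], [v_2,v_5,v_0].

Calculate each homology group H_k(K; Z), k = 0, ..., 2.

H_0 = Z,  H_1 = 0,  H_2 = Z.

K has 6 vertices, 12 edges, 8 triangles.
rank ∂_0 = 0, rank ∂_1 = 5 ⇒ b_0 = 6 − 0 − 5 = 1; all invariant factors of ∂_1 are 1 so no torsion. So H_0 = Z.
rank ∂_1 = 5, rank ∂_2 = 7 ⇒ b_1 = 12 − 5 − 7 = 0; all invariant factors of ∂_2 are 1 so no torsion. So H_1 = 0.
rank ∂_2 = 7, rank ∂_3 = 0 ⇒ b_2 = 8 − 7 − 0 = 1. So H_2 = Z.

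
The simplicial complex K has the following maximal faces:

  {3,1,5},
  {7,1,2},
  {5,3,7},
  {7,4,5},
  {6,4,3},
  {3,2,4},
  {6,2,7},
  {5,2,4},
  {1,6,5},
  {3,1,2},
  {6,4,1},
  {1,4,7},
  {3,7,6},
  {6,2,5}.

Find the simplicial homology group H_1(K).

Take the total order 1 < 2 < 3 < 4 < 5 < 6 < 7 on the vertex set. Then K (dimension 2) consists of the simplices:

  0-simplices (7): [1], [2], [3], [4], [5], [6], [7]
  1-simplices (21): [1,2], [1,3], [1,4], [1,5], [1,6], [1,7], [2,3], [2,4], [2,5], [2,6], [2,7], [3,4], [3,5], [3,6], [3,7], [4,5], [4,6], [4,7], [5,6], [5,7], [6,7]
  2-simplices (14): [1,2,3], [1,2,7], [1,3,5], [1,4,6], [1,4,7], [1,5,6], [2,3,4], [2,4,5], [2,5,6], [2,6,7], [3,4,6], [3,5,7], [3,6,7], [4,5,7]

so the chain groups are C_0 ≅ Z^7, C_1 ≅ Z^21, C_2 ≅ Z^14.

Boundary ∂_1: C_1 → C_0 maps an edge to its endpoints' difference, ∂[p,q] = q − p.
The resulting 7×21 matrix has rank 6, and its Smith normal form has invariant factors (1,1,1,1,1,1).

∂_2: C_2 → C_1 acts by ∂[p,q,r] = [q,r] − [p,r] + [p,q]. For instance
  ∂[4,5,7] = [5,7] − [4,7] + [4,5],
  ∂[1,2,7] = [2,7] − [1,7] + [1,2].
This gives a 21×14 integer matrix of rank 13; reducing to Smith normal form yields diagonal entries (1,1,1,1,1,1,1,1,1,1,1,1,1).

Computing H_k = (kernel of ∂_k) / (image of ∂_{k+1}):

  H_1: rank ker ∂_1 − rank ∂_2 = (21 − 6) − 13 = 2, and the invariant factors of ∂_2 are all 1, so H_1 = Z^2.

H_1 = Z^2.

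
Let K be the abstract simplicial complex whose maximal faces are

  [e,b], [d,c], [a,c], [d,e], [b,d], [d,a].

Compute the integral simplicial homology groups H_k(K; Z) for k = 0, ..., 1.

K has 5 vertices, 6 edges.
rank ∂_0 = 0, rank ∂_1 = 4 ⇒ b_0 = 5 − 0 − 4 = 1; all invariant factors of ∂_1 are 1 so no torsion. So H_0 = Z.
rank ∂_1 = 4, rank ∂_2 = 0 ⇒ b_1 = 6 − 4 − 0 = 2. So H_1 = Z^2.

H_0 ≅ Z,  H_1 ≅ Z^2.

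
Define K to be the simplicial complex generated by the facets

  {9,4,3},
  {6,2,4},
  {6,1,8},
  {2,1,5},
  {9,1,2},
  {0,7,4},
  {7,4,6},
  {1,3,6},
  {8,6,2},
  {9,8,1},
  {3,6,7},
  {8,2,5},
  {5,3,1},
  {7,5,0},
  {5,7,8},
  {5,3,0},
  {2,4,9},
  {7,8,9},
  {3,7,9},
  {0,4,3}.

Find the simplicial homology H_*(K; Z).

We work with the vertex ordering 0 < 1 < 2 < 3 < 4 < 5 < 6 < 7 < 8 < 9. The simplices of K, each written with vertices in increasing order, are:

  0-simplices (10): [0], [1], [2], [3], [4], [5], [6], [7], [8], [9]
  1-simplices (30): (30 of them)
  2-simplices (20): (20 of them)

giving chain groups C_0 ≅ Z^10, C_1 ≅ Z^30, C_2 ≅ Z^20.

The boundary map ∂_1: C_1 → C_0 maps an edge to its endpoints' difference, ∂[p,q] = q − p. For instance
  ∂[3,9] = [9] − [3].
This gives a 10×30 integer matrix of rank 9; reducing to Smith normal form yields diagonal entries (1,1,1,1,1,1,1,1,1).

Boundary ∂_2: C_2 → C_1 maps a triangle to the signed sum of its edges. For instance
  ∂[1,6,8] = [6,8] − [1,8] + [1,6],
  ∂[0,3,5] = [3,5] − [0,5] + [0,3].
The resulting 30×20 matrix has rank 20, and its Smith normal form has invariant factors (1,1,1,1,1,1,1,1,1,1,1,1,1,1,1,1,1,1,1,2).

Computing H_k = (kernel of ∂_k) / (image of ∂_{k+1}):

  H_0: rank C_0 − rank ∂_1 = 10 − 9 = 1, and the invariant factors of ∂_1 are all 1, so H_0 ≅ Z.
  H_1: rank ker ∂_1 − rank ∂_2 = (30 − 9) − 20 = 1, and ∂_2 has invariant factor 2 > 1, so H_1 ≅ Z ⊕ Z/2Z.
  H_2: rank ker ∂_2 − rank ∂_3 = (20 − 20) − 0 = 0, and there is no ∂_3, so H_2 ≅ 0.

As a check, the Euler characteristic is 10 − 30 + 20 = 0, which agrees with 1 − 1 + 0 = 0.

H_0 = Z,  H_1 = Z ⊕ Z/2Z,  H_2 = 0.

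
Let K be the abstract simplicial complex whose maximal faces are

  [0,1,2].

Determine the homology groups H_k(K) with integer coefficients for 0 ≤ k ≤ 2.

Order the vertices as 0 < 1 < 2. Listing each simplex with vertices in this order, K has dimension 2 with simplices:

  0-simplices (3): [0], [1], [2]
  1-simplices (3): [0,1], [0,2], [1,2]
  2-simplices (1): [0,1,2]

so the chain groups are C_0 ≅ Z^3, C_1 ≅ Z^3, C_2 ≅ Z^1.

Boundary ∂_1: C_1 → C_0 sends each edge [p,q] (with p < q) to q − p. For instance
  ∂[0,1] = [1] − [0].
The 3×3 boundary matrix has rank 2 and Smith normal form diag(1,1).

Boundary ∂_2: C_2 → C_1 sends each 2-simplex [p,q,r] to [q,r] − [p,r] + [p,q]. For instance
  ∂[0,1,2] = [1,2] − [0,2] + [0,1].
As a 3×1 matrix over Z this has rank 1, with invariant factors (1).

Now H_k = ker ∂_k / im ∂_{k+1}, so:

  H_0: rank C_0 − rank ∂_1 = 3 − 2 = 1, and the invariant factors of ∂_1 are all 1, so H_0 ≅ Z.
  H_1: rank ker ∂_1 − rank ∂_2 = (3 − 2) − 1 = 0, and the invariant factors of ∂_2 are all 1, so H_1 ≅ 0.
  H_2: rank ker ∂_2 − rank ∂_3 = (1 − 1) − 0 = 0, and there is no ∂_3, so H_2 ≅ 0.

As a check, the Euler characteristic is 3 − 3 + 1 = 1, which agrees with 1 − 0 + 0 = 1.
(K is a triangulation of the 2-simplex.)

H_0 ≅ Z,  H_1 = 0,  H_2 = 0.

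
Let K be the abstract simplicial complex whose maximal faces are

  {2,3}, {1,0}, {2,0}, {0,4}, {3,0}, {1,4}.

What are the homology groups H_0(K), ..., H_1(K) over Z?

We work with the vertex ordering 0 < 1 < 2 < 3 < 4. The simplices of K, each written with vertices in increasing order, are:

  0-simplices (5): [0], [1], [2], [3], [4]
  1-simplices (6): [0,1], [0,2], [0,3], [0,4], [1,4], [2,3]

giving chain groups C_0 ≅ Z^5, C_1 ≅ Z^6.

Boundary ∂_1: C_1 → C_0 maps an edge to its endpoints' difference, ∂[p,q] = q − p. For instance
  ∂[0,4] = [4] − [0].
The resulting 5×6 matrix has rank 4, and its Smith normal form has invariant factors (1,1,1,1).

Reading off H_k = ker ∂_k / im ∂_{k+1}:

  H_0: rank C_0 − rank ∂_1 = 5 − 4 = 1, and the invariant factors of ∂_1 are all 1, so H_0 ≅ Z.
  H_1: rank ker ∂_1 − rank ∂_2 = (6 − 4) − 0 = 2, and there is no ∂_2, so H_1 ≅ Z^2.

(K is a triangulation of a wedge of 2 circles.)

H_0 ≅ Z,  H_1 ≅ Z^2.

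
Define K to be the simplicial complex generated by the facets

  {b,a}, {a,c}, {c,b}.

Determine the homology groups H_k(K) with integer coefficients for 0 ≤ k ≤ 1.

Fix the vertex order a < b < c and write every simplex with vertices in increasing order. Then dim K = 1 and the simplices of K are:

  0-simplices (3): a, b, c
  1-simplices (3): ab, ac, bc

giving chain groups C_0 ≅ Z^3, C_1 ≅ Z^3.

The boundary map ∂_1: C_1 → C_0 sends each edge [p,q] (with p < q) to q − p.
As a 3×3 matrix over Z this has rank 2, with invariant factors (1,1).

Computing H_k = (kernel of ∂_k) / (image of ∂_{k+1}):

  H_0: rank C_0 − rank ∂_1 = 3 − 2 = 1, and the invariant factors of ∂_1 are all 1, so H_0 ≅ Z.
  H_1: rank ker ∂_1 − rank ∂_2 = (3 − 2) − 0 = 1, and there is no ∂_2, so H_1 ≅ Z.

(K is a triangulation of the circle S^1.)

H_0 ≅ Z,  H_1 ≅ Z.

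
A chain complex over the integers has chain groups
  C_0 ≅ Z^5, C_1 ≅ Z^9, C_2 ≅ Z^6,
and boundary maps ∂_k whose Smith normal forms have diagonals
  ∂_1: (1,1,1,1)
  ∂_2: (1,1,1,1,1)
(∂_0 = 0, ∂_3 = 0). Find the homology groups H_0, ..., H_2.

H_0: b_0 = 5 − 0 − 4 = 1; torsion from ∂_1 factors > 1: none. So H_0 = Z.
H_1: b_1 = 9 − 4 − 5 = 0; torsion from ∂_2 factors > 1: none. So H_1 = 0.
H_2: b_2 = 6 − 5 − 0 = 1; torsion from ∂_3 factors > 1: none. So H_2 = Z.

H_0 = Z,  H_1 = 0,  H_2 = Z.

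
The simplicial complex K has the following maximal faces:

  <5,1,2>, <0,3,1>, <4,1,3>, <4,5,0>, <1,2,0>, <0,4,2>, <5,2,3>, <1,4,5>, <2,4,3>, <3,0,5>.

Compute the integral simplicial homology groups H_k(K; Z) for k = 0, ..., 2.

We work with the vertex ordering 0 < 1 < 2 < 3 < 4 < 5. The simplices of K, each written with vertices in increasing order, are:

  0-simplices (6): [0], [1], [2], [3], [4], [5]
  1-simplices (15): [0,1], [0,2], [0,3], [0,4], [0,5], [1,2], [1,3], [1,4], [1,5], [2,3], [2,4], [2,5], [3,4], [3,5], [4,5]
  2-simplices (10): [0,1,2], [0,1,3], [0,2,4], [0,3,5], [0,4,5], [1,2,5], [1,3,4], [1,4,5], [2,3,4], [2,3,5]

giving chain groups C_0 ≅ Z^6, C_1 ≅ Z^15, C_2 ≅ Z^10.

The boundary map ∂_1: C_1 → C_0 sends each edge [p,q] (with p < q) to q − p. For instance
  ∂[0,5] = [5] − [0].
This gives a 6×15 integer matrix of rank 5; reducing to Smith normal form yields diagonal entries (1,1,1,1,1).

The boundary map ∂_2: C_2 → C_1 sends each 2-simplex [p,q,r] to [q,r] − [p,r] + [p,q]. For instance
  ∂[1,4,5] = [4,5] − [1,5] + [1,4],
  ∂[0,2,4] = [2,4] − [0,4] + [0,2].
As a 15×10 matrix over Z this has rank 10, with invariant factors (1,1,1,1,1,1,1,1,1,2).

From H_k ≅ ker(∂_k) / im(∂_{k+1}) we obtain:

  H_0: rank C_0 − rank ∂_1 = 6 − 5 = 1, and the invariant factors of ∂_1 are all 1, so H_0 = Z.
  H_1: rank ker ∂_1 − rank ∂_2 = (15 − 5) − 10 = 0, and ∂_2 has invariant factor 2 > 1, so H_1 = Z/2Z.
  H_2: rank ker ∂_2 − rank ∂_3 = (10 − 10) − 0 = 0, and there is no ∂_3, so H_2 = 0.

H_0 = Z,  H_1 = Z/2Z,  H_2 = 0.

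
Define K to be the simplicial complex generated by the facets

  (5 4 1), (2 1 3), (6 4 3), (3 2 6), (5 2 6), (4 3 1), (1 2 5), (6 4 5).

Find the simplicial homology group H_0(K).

Order the vertices as 1 < 2 < 3 < 4 < 5 < 6. Listing each simplex with vertices in this order, K has dimension 2 with simplices:

  0-simplices (6): [1], [2], [3], [4], [5], [6]
  1-simplices (12): [1,2], [1,3], [1,4], [1,5], [2,3], [2,5], [2,6], [3,4], [3,6], [4,5], [4,6], [5,6]
  2-simplices (8): [1,2,3], [1,2,5], [1,3,4], [1,4,5], [2,3,6], [2,5,6], [3,4,6], [4,5,6]

giving chain groups C_0 ≅ Z^6, C_1 ≅ Z^12, C_2 ≅ Z^8.

Boundary ∂_1: C_1 → C_0 sends each edge [p,q] (with p < q) to q − p.
This gives a 6×12 integer matrix of rank 5; reducing to Smith normal form yields diagonal entries (1,1,1,1,1).

Boundary ∂_2: C_2 → C_1 sends each 2-simplex [p,q,r] to [q,r] − [p,r] + [p,q]. For instance
  ∂[3,4,6] = [4,6] − [3,6] + [3,4],
  ∂[1,4,5] = [4,5] − [1,5] + [1,4].
This gives a 12×8 integer matrix of rank 7; reducing to Smith normal form yields diagonal entries (1,1,1,1,1,1,1).

Reading off H_k = ker ∂_k / im ∂_{k+1}:

  H_0: rank C_0 − rank ∂_1 = 6 − 5 = 1, and the invariant factors of ∂_1 are all 1, so H_0 ≅ Z.

(K is a triangulation of the 2-sphere S^2.)

H_0 = Z.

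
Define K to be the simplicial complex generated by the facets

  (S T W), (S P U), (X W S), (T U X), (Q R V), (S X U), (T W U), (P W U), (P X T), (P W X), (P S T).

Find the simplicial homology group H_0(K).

H_0 ≅ Z^2.

Fix the vertex order P < Q < R < S < T < U < V < W < X and write every simplex with vertices in increasing order. Then dim K = 2 and the simplices of K are:

  0-simplices (9): P, Q, R, S, T, U, V, W, X
  1-simplices (18): PS, PT, PU, PW, PX, QR, QV, RV, ST, SU, SW, SX, TU, TW, TX, UW, UX, WX
  2-simplices (11): PST, PSU, PTX, PUW, PWX, QRV, STW, SUX, SWX, TUW, TUX

giving chain groups C_0 ≅ Z^9, C_1 ≅ Z^18, C_2 ≅ Z^11.

The boundary map ∂_1: C_1 → C_0 sends each edge [p,q] (with p < q) to q − p. For instance
  ∂TW = W − T.
This gives a 9×18 integer matrix of rank 7; reducing to Smith normal form yields diagonal entries (1,1,1,1,1,1,1).

Boundary ∂_2: C_2 → C_1 acts by ∂[p,q,r] = [q,r] − [p,r] + [p,q]. For instance
  ∂PWX = WX − PX + PW,
  ∂PTX = TX − PX + PT.
The 18×11 boundary matrix has rank 11 and Smith normal form diag(1,1,1,1,1,1,1,1,1,1,2).

Reading off H_k = ker ∂_k / im ∂_{k+1}:

  H_0: rank C_0 − rank ∂_1 = 9 − 7 = 2, and the invariant factors of ∂_1 are all 1, so H_0 = Z^2.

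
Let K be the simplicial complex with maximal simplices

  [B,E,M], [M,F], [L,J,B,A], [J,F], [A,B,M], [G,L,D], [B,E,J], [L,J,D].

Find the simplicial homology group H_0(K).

H_0 = Z.

Order the vertices as A < B < D < E < F < G < J < L < M. Listing each simplex with vertices in this order, K has dimension 3 with simplices:

  0-simplices (9): A, B, D, E, F, G, J, L, M
  1-simplices (17): AB, AJ, AL, AM, BE, BJ, BL, BM, DG, DJ, DL, EJ, EM, FJ, FM, GL, JL
  2-simplices (9): ABJ, ABL, ABM, AJL, BEJ, BEM, BJL, DGL, DJL
  3-simplices (1): ABJL

giving chain groups C_0 ≅ Z^9, C_1 ≅ Z^17, C_2 ≅ Z^9, C_3 ≅ Z^1.

∂_1: C_1 → C_0 sends each edge [p,q] (with p < q) to q − p. For instance
  ∂EM = M − E.
The resulting 9×17 matrix has rank 8, and its Smith normal form has invariant factors (1,1,1,1,1,1,1,1).

The boundary map ∂_2: C_2 → C_1 acts by ∂[p,q,r] = [q,r] − [p,r] + [p,q]. For instance
  ∂ABM = BM − AM + AB,
  ∂ABJ = BJ − AJ + AB.
The resulting 17×9 matrix has rank 8, and its Smith normal form has invariant factors (1,1,1,1,1,1,1,1).

∂_3: C_3 → C_2 sends each 3-simplex σ to the alternating sum Σ_i (−1)^i (σ with its i-th vertex removed). For instance
  ∂ABJL = BJL − AJL + ABL − ABJ.
As a 9×1 matrix over Z this has rank 1, with invariant factors (1).

Reading off H_k = ker ∂_k / im ∂_{k+1}:

  H_0: rank C_0 − rank ∂_1 = 9 − 8 = 1, and the invariant factors of ∂_1 are all 1, so H_0 = Z.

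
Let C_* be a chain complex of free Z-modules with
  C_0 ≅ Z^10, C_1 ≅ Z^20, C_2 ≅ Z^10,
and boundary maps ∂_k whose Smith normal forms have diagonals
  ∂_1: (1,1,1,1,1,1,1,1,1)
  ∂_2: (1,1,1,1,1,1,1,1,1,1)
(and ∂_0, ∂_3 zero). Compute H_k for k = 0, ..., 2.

H_0 = Z,  H_1 = Z,  H_2 = 0.

H_0: b_0 = 10 − 0 − 9 = 1; torsion from ∂_1 factors > 1: none. So H_0 = Z.
H_1: b_1 = 20 − 9 − 10 = 1; torsion from ∂_2 factors > 1: none. So H_1 = Z.
H_2: b_2 = 10 − 10 − 0 = 0; torsion from ∂_3 factors > 1: none. So H_2 = 0.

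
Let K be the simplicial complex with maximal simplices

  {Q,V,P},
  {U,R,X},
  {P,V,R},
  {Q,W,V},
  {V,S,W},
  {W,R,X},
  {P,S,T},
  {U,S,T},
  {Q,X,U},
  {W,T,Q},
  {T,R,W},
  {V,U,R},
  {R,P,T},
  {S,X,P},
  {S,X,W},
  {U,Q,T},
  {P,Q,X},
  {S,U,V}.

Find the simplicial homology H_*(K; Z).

K has 9 vertices, 27 edges, 18 triangles.
rank ∂_0 = 0, rank ∂_1 = 8 ⇒ b_0 = 9 − 0 − 8 = 1; all invariant factors of ∂_1 are 1 so no torsion. So H_0 ≅ Z.
rank ∂_1 = 8, rank ∂_2 = 17 ⇒ b_1 = 27 − 8 − 17 = 2; all invariant factors of ∂_2 are 1 so no torsion. So H_1 ≅ Z^2.
rank ∂_2 = 17, rank ∂_3 = 0 ⇒ b_2 = 18 − 17 − 0 = 1. So H_2 ≅ Z.

H_0 = Z,  H_1 = Z^2,  H_2 = Z.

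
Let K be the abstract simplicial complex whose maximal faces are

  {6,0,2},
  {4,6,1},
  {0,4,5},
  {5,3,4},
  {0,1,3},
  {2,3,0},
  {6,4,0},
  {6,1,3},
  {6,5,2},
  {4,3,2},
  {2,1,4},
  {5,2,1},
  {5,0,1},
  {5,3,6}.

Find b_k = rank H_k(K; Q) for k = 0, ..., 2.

b_0 = 1, b_1 = 2, b_2 = 1.

Order the vertices as 0 < 1 < 2 < 3 < 4 < 5 < 6. Listing each simplex with vertices in this order, K has dimension 2 with simplices:

  0-simplices (7): [0], [1], [2], [3], [4], [5], [6]
  1-simplices (21): [0,1], [0,2], [0,3], [0,4], [0,5], [0,6], [1,2], [1,3], [1,4], [1,5], [1,6], [2,3], [2,4], [2,5], [2,6], [3,4], [3,5], [3,6], [4,5], [4,6], [5,6]
  2-simplices (14): [0,1,3], [0,1,5], [0,2,3], [0,2,6], [0,4,5], [0,4,6], [1,2,4], [1,2,5], [1,3,6], [1,4,6], [2,3,4], [2,5,6], [3,4,5], [3,5,6]

giving chain groups C_0 ≅ Z^7, C_1 ≅ Z^21, C_2 ≅ Z^14.

∂_1: C_1 → C_0 is given by ∂[p,q] = [q] − [p].
This gives a 7×21 integer matrix of rank 6; reducing to Smith normal form yields diagonal entries (1,1,1,1,1,1).

Boundary ∂_2: C_2 → C_1 sends each 2-simplex [p,q,r] to [q,r] − [p,r] + [p,q]. For instance
  ∂[0,2,6] = [2,6] − [0,6] + [0,2],
  ∂[0,2,3] = [2,3] − [0,3] + [0,2].
The resulting 21×14 matrix has rank 13, and its Smith normal form has invariant factors (1,1,1,1,1,1,1,1,1,1,1,1,1).

From H_k ≅ ker(∂_k) / im(∂_{k+1}) we obtain:

  H_0: rank C_0 − rank ∂_1 = 7 − 6 = 1, and the invariant factors of ∂_1 are all 1, so H_0 ≅ Z.
  H_1: rank ker ∂_1 − rank ∂_2 = (21 − 6) − 13 = 2, and the invariant factors of ∂_2 are all 1, so H_1 ≅ Z^2.
  H_2: rank ker ∂_2 − rank ∂_3 = (14 − 13) − 0 = 1, and there is no ∂_3, so H_2 ≅ Z.

Hence the Betti numbers are b_0 = 1, b_1 = 2, b_2 = 1.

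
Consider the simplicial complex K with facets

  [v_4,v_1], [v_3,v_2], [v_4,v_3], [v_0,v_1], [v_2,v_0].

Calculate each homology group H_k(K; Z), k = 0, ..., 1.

H_0 ≅ Z,  H_1 ≅ Z.

We work with the vertex ordering v_0 < v_1 < v_2 < v_3 < v_4. The simplices of K, each written with vertices in increasing order, are:

  0-simplices (5): [v_0], [v_1], [v_2], [v_3], [v_4]
  1-simplices (5): [v_0,v_1], [v_0,v_2], [v_1,v_4], [v_2,v_3], [v_3,v_4]

Hence C_0 ≅ Z^5, C_1 ≅ Z^5.

The boundary map ∂_1: C_1 → C_0 sends each edge [p,q] (with p < q) to q − p.
As a 5×5 matrix over Z this has rank 4, with invariant factors (1,1,1,1).

From H_k ≅ ker(∂_k) / im(∂_{k+1}) we obtain:

  H_0: rank C_0 − rank ∂_1 = 5 − 4 = 1, and the invariant factors of ∂_1 are all 1, so H_0 = Z.
  H_1: rank ker ∂_1 − rank ∂_2 = (5 − 4) − 0 = 1, and there is no ∂_2, so H_1 = Z.

As a check, the Euler characteristic is 5 − 5 = 0, which agrees with 1 − 1 = 0.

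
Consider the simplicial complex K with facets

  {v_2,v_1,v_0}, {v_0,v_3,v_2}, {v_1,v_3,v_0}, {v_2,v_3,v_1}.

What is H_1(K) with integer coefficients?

H_1 = 0.

Order the vertices as v_0 < v_1 < v_2 < v_3. Listing each simplex with vertices in this order, K has dimension 2 with simplices:

  0-simplices (4): [v_0], [v_1], [v_2], [v_3]
  1-simplices (6): [v_0,v_1], [v_0,v_2], [v_0,v_3], [v_1,v_2], [v_1,v_3], [v_2,v_3]
  2-simplices (4): [v_0,v_1,v_2], [v_0,v_1,v_3], [v_0,v_2,v_3], [v_1,v_2,v_3]

Hence C_0 ≅ Z^4, C_1 ≅ Z^6, C_2 ≅ Z^4.

∂_1: C_1 → C_0 maps an edge to its endpoints' difference, ∂[p,q] = q − p. For instance
  ∂[v_0,v_2] = [v_2] − [v_0].
This gives a 4×6 integer matrix of rank 3; reducing to Smith normal form yields diagonal entries (1,1,1).

∂_2: C_2 → C_1 sends each 2-simplex [p,q,r] to [q,r] − [p,r] + [p,q]. For instance
  ∂[v_0,v_1,v_2] = [v_1,v_2] − [v_0,v_2] + [v_0,v_1],
  ∂[v_0,v_2,v_3] = [v_2,v_3] − [v_0,v_3] + [v_0,v_2].
This gives a 6×4 integer matrix of rank 3; reducing to Smith normal form yields diagonal entries (1,1,1).

Now H_k = ker ∂_k / im ∂_{k+1}, so:

  H_1: rank ker ∂_1 − rank ∂_2 = (6 − 3) − 3 = 0, and the invariant factors of ∂_2 are all 1, so H_1 ≅ 0.

(K is a triangulation of the 2-sphere S^2.)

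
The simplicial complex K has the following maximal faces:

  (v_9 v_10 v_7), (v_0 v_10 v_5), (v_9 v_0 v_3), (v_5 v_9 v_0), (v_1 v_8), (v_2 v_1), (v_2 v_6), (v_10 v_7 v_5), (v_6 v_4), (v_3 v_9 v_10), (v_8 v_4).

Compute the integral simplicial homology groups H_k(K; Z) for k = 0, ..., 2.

H_0 ≅ Z^2,  H_1 ≅ Z^2,  H_2 = 0.

Take the total order v_0 < v_1 < v_2 < v_3 < v_4 < v_5 < v_6 < v_7 < v_8 < v_9 < v_10 on the vertex set. Then K (dimension 2) consists of the simplices:

  0-simplices (11): [v_0], [v_1], [v_2], [v_3], [v_4], [v_5], [v_6], [v_7], [v_8], [v_9], [v_10]
  1-simplices (17): (17 of them)
  2-simplices (6): [v_0,v_3,v_9], [v_0,v_5,v_9], [v_0,v_5,v_10], [v_3,v_9,v_10], [v_5,v_7,v_10], [v_7,v_9,v_10]

so the chain groups are C_0 ≅ Z^11, C_1 ≅ Z^17, C_2 ≅ Z^6.

∂_1: C_1 → C_0 sends each edge [p,q] (with p < q) to q − p. For instance
  ∂[v_0,v_9] = [v_9] − [v_0].
As a 11×17 matrix over Z this has rank 9, with invariant factors (1,1,1,1,1,1,1,1,1).

Boundary ∂_2: C_2 → C_1 maps a triangle to the signed sum of its edges. For instance
  ∂[v_0,v_3,v_9] = [v_3,v_9] − [v_0,v_9] + [v_0,v_3],
  ∂[v_3,v_9,v_10] = [v_9,v_10] − [v_3,v_10] + [v_3,v_9].
The resulting 17×6 matrix has rank 6, and its Smith normal form has invariant factors (1,1,1,1,1,1).

Reading off H_k = ker ∂_k / im ∂_{k+1}:

  H_0: rank C_0 − rank ∂_1 = 11 − 9 = 2, and the invariant factors of ∂_1 are all 1, so H_0 ≅ Z^2.
  H_1: rank ker ∂_1 − rank ∂_2 = (17 − 9) − 6 = 2, and the invariant factors of ∂_2 are all 1, so H_1 ≅ Z^2.
  H_2: rank ker ∂_2 − rank ∂_3 = (6 − 6) − 0 = 0, and there is no ∂_3, so H_2 ≅ 0.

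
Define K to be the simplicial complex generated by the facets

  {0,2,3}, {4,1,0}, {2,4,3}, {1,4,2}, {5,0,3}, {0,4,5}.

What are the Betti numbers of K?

Take the total order 0 < 1 < 2 < 3 < 4 < 5 on the vertex set. Then K (dimension 2) consists of the simplices:

  0-simplices (6): [0], [1], [2], [3], [4], [5]
  1-simplices (12): [0,1], [0,2], [0,3], [0,4], [0,5], [1,2], [1,4], [2,3], [2,4], [3,4], [3,5], [4,5]
  2-simplices (6): [0,1,4], [0,2,3], [0,3,5], [0,4,5], [1,2,4], [2,3,4]

Hence C_0 ≅ Z^6, C_1 ≅ Z^12, C_2 ≅ Z^6.

The boundary map ∂_1: C_1 → C_0 is given by ∂[p,q] = [q] − [p].
The resulting 6×12 matrix has rank 5, and its Smith normal form has invariant factors (1,1,1,1,1).

The boundary map ∂_2: C_2 → C_1 sends each 2-simplex [p,q,r] to [q,r] − [p,r] + [p,q]. For instance
  ∂[0,3,5] = [3,5] − [0,5] + [0,3],
  ∂[2,3,4] = [3,4] − [2,4] + [2,3].
The 12×6 boundary matrix has rank 6 and Smith normal form diag(1,1,1,1,1,1).

Computing H_k = (kernel of ∂_k) / (image of ∂_{k+1}):

  H_0: rank C_0 − rank ∂_1 = 6 − 5 = 1, and the invariant factors of ∂_1 are all 1, so H_0 ≅ Z.
  H_1: rank ker ∂_1 − rank ∂_2 = (12 − 5) − 6 = 1, and the invariant factors of ∂_2 are all 1, so H_1 ≅ Z.
  H_2: rank ker ∂_2 − rank ∂_3 = (6 − 6) − 0 = 0, and there is no ∂_3, so H_2 ≅ 0.

Hence the Betti numbers are b_0 = 1, b_1 = 1, b_2 = 0.

b_0 = 1, b_1 = 1, b_2 = 0.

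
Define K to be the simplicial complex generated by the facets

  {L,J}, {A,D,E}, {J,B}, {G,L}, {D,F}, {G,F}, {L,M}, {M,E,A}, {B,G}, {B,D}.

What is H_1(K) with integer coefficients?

Take the total order A < B < D < E < F < G < J < L < M on the vertex set. Then K (dimension 2) consists of the simplices:

  0-simplices (9): A, B, D, E, F, G, J, L, M
  1-simplices (13): AD, AE, AM, BD, BG, BJ, DE, DF, EM, FG, GL, JL, LM
  2-simplices (2): ADE, AEM

Hence C_0 ≅ Z^9, C_1 ≅ Z^13, C_2 ≅ Z^2.

∂_1: C_1 → C_0 is given by ∂[p,q] = [q] − [p]. For instance
  ∂LM = M − L.
The 9×13 boundary matrix has rank 8 and Smith normal form diag(1,1,1,1,1,1,1,1).

Boundary ∂_2: C_2 → C_1 sends each 2-simplex [p,q,r] to [q,r] − [p,r] + [p,q]. For instance
  ∂AEM = EM − AM + AE,
  ∂ADE = DE − AE + AD.
As a 13×2 matrix over Z this has rank 2, with invariant factors (1,1).

From H_k ≅ ker(∂_k) / im(∂_{k+1}) we obtain:

  H_1: rank ker ∂_1 − rank ∂_2 = (13 − 8) − 2 = 3, and the invariant factors of ∂_2 are all 1, so H_1 ≅ Z^3.

H_1 ≅ Z^3.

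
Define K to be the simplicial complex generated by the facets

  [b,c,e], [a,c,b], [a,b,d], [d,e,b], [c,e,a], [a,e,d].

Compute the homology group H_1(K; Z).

H_1 ≅ 0.

Take the total order a < b < c < d < e on the vertex set. Then K (dimension 2) consists of the simplices:

  0-simplices (5): a, b, c, d, e
  1-simplices (9): ab, ac, ad, ae, bc, bd, be, ce, de
  2-simplices (6): abc, abd, ace, ade, bce, bde

so the chain groups are C_0 ≅ Z^5, C_1 ≅ Z^9, C_2 ≅ Z^6.

Boundary ∂_1: C_1 → C_0 sends each edge [p,q] (with p < q) to q − p.
As a 5×9 matrix over Z this has rank 4, with invariant factors (1,1,1,1).

Boundary ∂_2: C_2 → C_1 maps a triangle to the signed sum of its edges. For instance
  ∂ace = ce − ae + ac,
  ∂ade = de − ae + ad.
This gives a 9×6 integer matrix of rank 5; reducing to Smith normal form yields diagonal entries (1,1,1,1,1).

From H_k ≅ ker(∂_k) / im(∂_{k+1}) we obtain:

  H_1: rank ker ∂_1 − rank ∂_2 = (9 − 4) − 5 = 0, and the invariant factors of ∂_2 are all 1, so H_1 = 0.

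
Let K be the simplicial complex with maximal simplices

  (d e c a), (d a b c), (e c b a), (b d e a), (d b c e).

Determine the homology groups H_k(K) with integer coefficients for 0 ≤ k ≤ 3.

Take the total order a < b < c < d < e on the vertex set. Then K (dimension 3) consists of the simplices:

  0-simplices (5): a, b, c, d, e
  1-simplices (10): ab, ac, ad, ae, bc, bd, be, cd, ce, de
  2-simplices (10): abc, abd, abe, acd, ace, ade, bcd, bce, bde, cde
  3-simplices (5): abcd, abce, abde, acde, bcde

giving chain groups C_0 ≅ Z^5, C_1 ≅ Z^10, C_2 ≅ Z^10, C_3 ≅ Z^5.

The boundary map ∂_1: C_1 → C_0 is given by ∂[p,q] = [q] − [p].
As a 5×10 matrix over Z this has rank 4, with invariant factors (1,1,1,1).

Boundary ∂_2: C_2 → C_1 acts by ∂[p,q,r] = [q,r] − [p,r] + [p,q]. For instance
  ∂bce = ce − be + bc,
  ∂bde = de − be + bd.
The resulting 10×10 matrix has rank 6, and its Smith normal form has invariant factors (1,1,1,1,1,1).

The boundary map ∂_3: C_3 → C_2 sends each 3-simplex σ to the alternating sum Σ_i (−1)^i (σ with its i-th vertex removed). For instance
  ∂abcd = bcd − acd + abd − abc,
  ∂abce = bce − ace + abe − abc.
The 10×5 boundary matrix has rank 4 and Smith normal form diag(1,1,1,1).

Now H_k = ker ∂_k / im ∂_{k+1}, so:

  H_0: rank C_0 − rank ∂_1 = 5 − 4 = 1, and the invariant factors of ∂_1 are all 1, so H_0 = Z.
  H_1: rank ker ∂_1 − rank ∂_2 = (10 − 4) − 6 = 0, and the invariant factors of ∂_2 are all 1, so H_1 = 0.
  H_2: rank ker ∂_2 − rank ∂_3 = (10 − 6) − 4 = 0, and the invariant factors of ∂_3 are all 1, so H_2 = 0.
  H_3: rank ker ∂_3 − rank ∂_4 = (5 − 4) − 0 = 1, and there is no ∂_4, so H_3 = Z.

As a check, the Euler characteristic is 5 − 10 + 10 − 5 = 0, which agrees with 1 − 0 + 0 − 1 = 0.

H_0 = Z,  H_1 = 0,  H_2 = 0,  H_3 = Z.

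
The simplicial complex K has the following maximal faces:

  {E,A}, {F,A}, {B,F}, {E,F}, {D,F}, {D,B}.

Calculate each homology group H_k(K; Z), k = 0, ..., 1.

We work with the vertex ordering A < B < D < E < F. The simplices of K, each written with vertices in increasing order, are:

  0-simplices (5): A, B, D, E, F
  1-simplices (6): AE, AF, BD, BF, DF, EF

so the chain groups are C_0 ≅ Z^5, C_1 ≅ Z^6.

Boundary ∂_1: C_1 → C_0 is given by ∂[p,q] = [q] − [p].
This gives a 5×6 integer matrix of rank 4; reducing to Smith normal form yields diagonal entries (1,1,1,1).

Computing H_k = (kernel of ∂_k) / (image of ∂_{k+1}):

  H_0: rank C_0 − rank ∂_1 = 5 − 4 = 1, and the invariant factors of ∂_1 are all 1, so H_0 = Z.
  H_1: rank ker ∂_1 − rank ∂_2 = (6 − 4) − 0 = 2, and there is no ∂_2, so H_1 = Z^2.

(K is a triangulation of a wedge of 2 circles.)

H_0 ≅ Z,  H_1 ≅ Z^2.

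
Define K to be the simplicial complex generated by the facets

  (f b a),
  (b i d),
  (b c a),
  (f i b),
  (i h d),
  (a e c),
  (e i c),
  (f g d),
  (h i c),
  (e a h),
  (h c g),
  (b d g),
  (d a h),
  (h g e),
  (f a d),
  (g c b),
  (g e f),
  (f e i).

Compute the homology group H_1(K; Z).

H_1 = Z ⊕ Z/2.

Fix the vertex order a < b < c < d < e < f < g < h < i and write every simplex with vertices in increasing order. Then dim K = 2 and the simplices of K are:

  0-simplices (9): a, b, c, d, e, f, g, h, i
  1-simplices (27): ab, ac, ad, ae, af, ah, bc, bd, bf, bg, bi, ce, cg, ch, ci, df, dg, dh, di, ef, eg, eh, ei, fg, fi, gh, hi
  2-simplices (18): abc, abf, ace, adf, adh, aeh, bcg, bdg, bdi, bfi, cei, cgh, chi, dfg, dhi, efg, efi, egh

so the chain groups are C_0 ≅ Z^9, C_1 ≅ Z^27, C_2 ≅ Z^18.

The boundary map ∂_1: C_1 → C_0 is given by ∂[p,q] = [q] − [p].
The resulting 9×27 matrix has rank 8, and its Smith normal form has invariant factors (1,1,1,1,1,1,1,1).

∂_2: C_2 → C_1 acts by ∂[p,q,r] = [q,r] − [p,r] + [p,q]. For instance
  ∂bfi = fi − bi + bf,
  ∂chi = hi − ci + ch.
The resulting 27×18 matrix has rank 18, and its Smith normal form has invariant factors (1,1,1,1,1,1,1,1,1,1,1,1,1,1,1,1,1,2).

From H_k ≅ ker(∂_k) / im(∂_{k+1}) we obtain:

  H_1: rank ker ∂_1 − rank ∂_2 = (27 − 8) − 18 = 1, and ∂_2 has invariant factor 2 > 1, so H_1 ≅ Z ⊕ Z/2.

(K is a triangulation of the Klein bottle.)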